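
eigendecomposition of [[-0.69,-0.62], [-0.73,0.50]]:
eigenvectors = [[-0.90, 0.38], [-0.44, -0.92]]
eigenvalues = [-0.99, 0.8]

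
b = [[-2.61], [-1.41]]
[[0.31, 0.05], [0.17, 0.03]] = b@ [[-0.12, -0.02]]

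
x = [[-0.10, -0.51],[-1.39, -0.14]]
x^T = [[-0.1,-1.39], [-0.51,-0.14]]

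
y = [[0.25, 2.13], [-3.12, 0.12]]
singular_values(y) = [3.13, 2.13]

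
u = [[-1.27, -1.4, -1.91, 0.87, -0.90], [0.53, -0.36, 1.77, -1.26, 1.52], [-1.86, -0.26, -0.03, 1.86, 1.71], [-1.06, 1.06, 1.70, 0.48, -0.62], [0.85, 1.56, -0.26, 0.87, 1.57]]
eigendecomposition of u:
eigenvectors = [[(0.43-0.3j), 0.43+0.30j, (-0.56+0j), (0.22+0j), (-0.3+0j)], [-0.64+0.00j, (-0.64-0j), (0.43+0j), -0.34+0.00j, (0.21+0j)], [0.34-0.33j, 0.34+0.33j, -0.34+0.00j, 0.46+0.00j, 0.67+0.00j], [0.14+0.22j, 0.14-0.22j, (-0.6+0j), 0.72+0.00j, (0.59+0j)], [0.15+0.06j, (0.15-0.06j), 0.14+0.00j, -0.32+0.00j, 0.27+0.00j]]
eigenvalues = [(-1.75+1.46j), (-1.75-1.46j), (-0.18+0j), (1.02+0j), (3.05+0j)]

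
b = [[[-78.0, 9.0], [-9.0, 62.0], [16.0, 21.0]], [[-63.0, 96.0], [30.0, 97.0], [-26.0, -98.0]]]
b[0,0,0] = -78.0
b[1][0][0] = -63.0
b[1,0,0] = -63.0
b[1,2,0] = -26.0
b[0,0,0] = -78.0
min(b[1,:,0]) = -63.0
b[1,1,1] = 97.0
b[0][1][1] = 62.0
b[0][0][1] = 9.0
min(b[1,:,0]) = -63.0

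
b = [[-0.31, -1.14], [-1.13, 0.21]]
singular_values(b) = [1.21, 1.11]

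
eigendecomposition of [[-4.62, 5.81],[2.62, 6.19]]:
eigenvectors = [[-0.98, -0.43], [0.21, -0.9]]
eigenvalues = [-5.88, 7.45]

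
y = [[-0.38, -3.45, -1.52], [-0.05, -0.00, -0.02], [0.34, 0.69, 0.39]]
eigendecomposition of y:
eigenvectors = [[0.85+0.00j, (0.85-0j), 0.24+0.00j], [(0.02+0.08j), (0.02-0.08j), (0.37+0j)], [-0.26-0.44j, -0.26+0.44j, (-0.9+0j)]]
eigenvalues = [(-0+0.46j), (-0-0.46j), (0.02+0j)]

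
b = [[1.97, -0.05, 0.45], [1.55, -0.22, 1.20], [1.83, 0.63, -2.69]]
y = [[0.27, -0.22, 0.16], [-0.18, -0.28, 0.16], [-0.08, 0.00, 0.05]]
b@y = [[0.5, -0.42, 0.33], [0.36, -0.28, 0.27], [0.6, -0.58, 0.26]]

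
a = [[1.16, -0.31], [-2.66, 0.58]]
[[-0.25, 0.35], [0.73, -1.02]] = a @ [[-0.53, 0.75], [-1.18, 1.68]]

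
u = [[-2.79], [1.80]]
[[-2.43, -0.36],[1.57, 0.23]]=u @ [[0.87, 0.13]]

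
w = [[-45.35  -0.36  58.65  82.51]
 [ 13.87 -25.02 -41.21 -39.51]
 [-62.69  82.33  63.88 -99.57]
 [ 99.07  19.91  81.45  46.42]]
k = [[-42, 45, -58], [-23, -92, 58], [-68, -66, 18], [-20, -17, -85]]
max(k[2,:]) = 18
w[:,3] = [82.51, -39.51, -99.57, 46.42]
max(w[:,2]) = 81.45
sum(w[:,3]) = -10.149999999999984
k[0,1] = 45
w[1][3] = -39.51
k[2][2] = 18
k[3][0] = -20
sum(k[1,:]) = -57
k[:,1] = [45, -92, -66, -17]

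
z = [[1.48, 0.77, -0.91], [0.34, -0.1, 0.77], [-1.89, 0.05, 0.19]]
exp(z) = [[7.28, 2.21, -2.32],[-0.54, 0.87, 0.88],[-6.11, -1.46, 2.86]]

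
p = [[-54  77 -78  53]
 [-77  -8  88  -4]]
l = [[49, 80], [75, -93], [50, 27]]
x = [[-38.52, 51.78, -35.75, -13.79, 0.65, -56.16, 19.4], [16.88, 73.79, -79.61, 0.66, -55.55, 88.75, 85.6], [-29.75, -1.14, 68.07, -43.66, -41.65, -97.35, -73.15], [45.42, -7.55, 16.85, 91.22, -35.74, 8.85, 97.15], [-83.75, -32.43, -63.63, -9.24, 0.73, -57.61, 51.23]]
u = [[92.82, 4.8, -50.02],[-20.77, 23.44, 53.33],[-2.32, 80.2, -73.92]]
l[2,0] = 50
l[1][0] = 75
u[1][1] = 23.44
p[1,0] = -77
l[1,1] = -93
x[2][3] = -43.66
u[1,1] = 23.44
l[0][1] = 80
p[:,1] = [77, -8]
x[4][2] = -63.63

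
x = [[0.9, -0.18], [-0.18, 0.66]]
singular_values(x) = [1.0, 0.56]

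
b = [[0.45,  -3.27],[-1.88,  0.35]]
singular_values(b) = [3.38, 1.77]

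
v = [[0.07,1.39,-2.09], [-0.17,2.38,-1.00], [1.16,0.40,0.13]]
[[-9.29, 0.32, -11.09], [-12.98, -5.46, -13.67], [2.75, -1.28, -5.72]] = v @ [[3.76, 0.27, -3.3], [-4.53, -3.24, -5.27], [1.56, -2.30, 1.69]]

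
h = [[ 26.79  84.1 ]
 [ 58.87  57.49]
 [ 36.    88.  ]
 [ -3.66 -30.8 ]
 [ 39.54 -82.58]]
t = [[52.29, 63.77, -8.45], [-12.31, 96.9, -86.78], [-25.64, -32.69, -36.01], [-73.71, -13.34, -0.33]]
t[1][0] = -12.31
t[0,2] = -8.45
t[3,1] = -13.34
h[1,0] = 58.87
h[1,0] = 58.87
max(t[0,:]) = 63.77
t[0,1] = 63.77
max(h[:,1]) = 88.0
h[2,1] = 88.0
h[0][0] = 26.79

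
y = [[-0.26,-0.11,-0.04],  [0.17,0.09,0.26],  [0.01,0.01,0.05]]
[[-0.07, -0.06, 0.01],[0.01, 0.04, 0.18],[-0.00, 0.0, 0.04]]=y@ [[0.27, 0.03, -0.15], [0.03, 0.46, -0.04], [-0.15, -0.04, 0.81]]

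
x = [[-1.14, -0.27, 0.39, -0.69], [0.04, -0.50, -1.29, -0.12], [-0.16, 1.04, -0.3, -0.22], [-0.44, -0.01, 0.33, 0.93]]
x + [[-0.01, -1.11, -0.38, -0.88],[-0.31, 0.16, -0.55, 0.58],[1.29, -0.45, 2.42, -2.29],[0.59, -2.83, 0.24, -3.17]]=[[-1.15, -1.38, 0.01, -1.57],  [-0.27, -0.34, -1.84, 0.46],  [1.13, 0.59, 2.12, -2.51],  [0.15, -2.84, 0.57, -2.24]]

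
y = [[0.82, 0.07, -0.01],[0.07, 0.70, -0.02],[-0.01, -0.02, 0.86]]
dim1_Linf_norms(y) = [0.82, 0.7, 0.86]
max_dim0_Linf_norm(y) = 0.86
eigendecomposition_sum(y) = [[0.11, -0.25, -0.02], [-0.25, 0.55, 0.04], [-0.02, 0.04, 0.00]] + [[0.46, 0.18, 0.38], [0.18, 0.07, 0.15], [0.38, 0.15, 0.31]] + [[0.25, 0.14, -0.37],[0.14, 0.08, -0.21],[-0.37, -0.21, 0.54]]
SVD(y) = [[-0.54,0.74,-0.41], [-0.31,0.28,0.91], [0.79,0.61,0.07]] @ diag([0.8745539201152628, 0.8386634003409184, 0.6667826795438186]) @ [[-0.54,-0.31,0.79], [0.74,0.28,0.61], [-0.41,0.91,0.07]]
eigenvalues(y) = [0.67, 0.84, 0.87]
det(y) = 0.49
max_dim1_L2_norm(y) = 0.86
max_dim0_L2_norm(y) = 0.86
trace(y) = 2.38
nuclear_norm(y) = 2.38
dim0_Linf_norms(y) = [0.82, 0.7, 0.86]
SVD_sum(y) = [[0.25,  0.14,  -0.37],[0.14,  0.08,  -0.21],[-0.37,  -0.21,  0.54]] + [[0.46,0.18,0.38], [0.18,0.07,0.15], [0.38,0.15,0.31]] + [[0.11, -0.25, -0.02], [-0.25, 0.55, 0.04], [-0.02, 0.04, 0.00]]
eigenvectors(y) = [[0.41, -0.74, -0.54],  [-0.91, -0.28, -0.31],  [-0.07, -0.61, 0.79]]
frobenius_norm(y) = 1.38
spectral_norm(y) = 0.87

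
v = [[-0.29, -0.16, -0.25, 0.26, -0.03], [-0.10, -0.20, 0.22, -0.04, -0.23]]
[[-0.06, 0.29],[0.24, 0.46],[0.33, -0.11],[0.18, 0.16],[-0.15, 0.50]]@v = [[-0.01,  -0.05,  0.08,  -0.03,  -0.06], [-0.12,  -0.13,  0.04,  0.04,  -0.11], [-0.08,  -0.03,  -0.11,  0.09,  0.02], [-0.07,  -0.06,  -0.01,  0.04,  -0.04], [-0.01,  -0.08,  0.15,  -0.06,  -0.11]]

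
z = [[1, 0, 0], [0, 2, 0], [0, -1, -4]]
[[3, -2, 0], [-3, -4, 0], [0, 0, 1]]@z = [[3, -4, 0], [-3, -8, 0], [0, -1, -4]]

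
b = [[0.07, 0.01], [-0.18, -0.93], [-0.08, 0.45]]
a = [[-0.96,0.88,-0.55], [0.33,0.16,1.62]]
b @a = [[-0.06, 0.06, -0.02], [-0.13, -0.31, -1.41], [0.23, 0.0, 0.77]]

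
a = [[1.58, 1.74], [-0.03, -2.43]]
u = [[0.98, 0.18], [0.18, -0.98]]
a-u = [[0.6, 1.56],[-0.21, -1.45]]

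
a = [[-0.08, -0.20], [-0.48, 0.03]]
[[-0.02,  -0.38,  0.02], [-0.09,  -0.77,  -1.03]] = a@ [[0.19, 1.68, 2.08], [0.04, 1.24, -0.92]]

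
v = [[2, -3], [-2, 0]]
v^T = [[2, -2], [-3, 0]]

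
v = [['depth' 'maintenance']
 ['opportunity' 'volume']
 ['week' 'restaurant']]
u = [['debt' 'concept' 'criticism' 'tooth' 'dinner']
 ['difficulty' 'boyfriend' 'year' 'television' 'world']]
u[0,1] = 'concept'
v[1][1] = 'volume'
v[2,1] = 'restaurant'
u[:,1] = ['concept', 'boyfriend']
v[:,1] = ['maintenance', 'volume', 'restaurant']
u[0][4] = 'dinner'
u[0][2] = 'criticism'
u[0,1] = 'concept'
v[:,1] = ['maintenance', 'volume', 'restaurant']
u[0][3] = 'tooth'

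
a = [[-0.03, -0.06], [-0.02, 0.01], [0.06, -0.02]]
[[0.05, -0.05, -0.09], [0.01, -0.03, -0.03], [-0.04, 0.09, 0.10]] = a @[[-0.85, 1.46, 1.90], [-0.34, 0.10, 0.49]]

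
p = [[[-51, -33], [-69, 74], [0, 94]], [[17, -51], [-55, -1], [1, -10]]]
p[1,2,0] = 1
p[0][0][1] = -33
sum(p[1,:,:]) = -99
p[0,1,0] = -69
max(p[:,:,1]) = 94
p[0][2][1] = 94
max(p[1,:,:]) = 17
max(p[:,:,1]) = 94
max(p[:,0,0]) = 17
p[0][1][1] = 74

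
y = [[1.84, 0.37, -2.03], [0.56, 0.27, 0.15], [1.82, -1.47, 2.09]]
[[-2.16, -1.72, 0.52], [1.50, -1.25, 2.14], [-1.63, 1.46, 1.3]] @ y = [[-3.99, -2.03, 5.21],[5.95, -2.93, 1.24],[0.18, -2.12, 6.24]]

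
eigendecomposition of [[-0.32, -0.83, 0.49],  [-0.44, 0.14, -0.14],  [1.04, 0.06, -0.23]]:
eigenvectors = [[0.63, 0.62, 0.04], [0.14, -0.52, 0.5], [-0.76, 0.58, 0.86]]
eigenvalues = [-1.1, 0.83, -0.14]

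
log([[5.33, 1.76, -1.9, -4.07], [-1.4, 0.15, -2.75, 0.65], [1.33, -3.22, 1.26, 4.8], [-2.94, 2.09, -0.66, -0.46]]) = [[1.61+0.07j, (0.4-0.28j), -0.63-0.09j, -0.85+0.29j], [(-0.76-0.36j), (1.63+1.51j), -1.01+0.50j, (-1.4-1.58j)], [0.25-0.47j, 0.25+1.96j, (1.31+0.65j), 0.44-2.05j], [-0.72+0.21j, (0.33-0.87j), -0.80-0.29j, (0.26+0.91j)]]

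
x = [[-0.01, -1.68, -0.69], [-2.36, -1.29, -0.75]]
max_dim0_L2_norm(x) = 2.36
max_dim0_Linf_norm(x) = 2.36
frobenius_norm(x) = 3.33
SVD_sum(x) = [[-0.91, -0.8, -0.41], [-1.94, -1.70, -0.88]] + [[0.90,-0.88,-0.28],[-0.42,0.41,0.13]]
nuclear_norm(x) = 4.44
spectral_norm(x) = 3.01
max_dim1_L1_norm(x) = 4.4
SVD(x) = [[-0.42,  -0.91], [-0.91,  0.42]] @ diag([3.0112498886508154, 1.4237886458672322]) @ [[0.71, 0.62, 0.32], [-0.7, 0.68, 0.21]]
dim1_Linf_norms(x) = [1.68, 2.36]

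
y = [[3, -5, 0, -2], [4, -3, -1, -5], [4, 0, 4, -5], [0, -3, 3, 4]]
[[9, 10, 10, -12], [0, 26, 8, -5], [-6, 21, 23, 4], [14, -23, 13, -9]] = y @ [[1, 0, 4, 1], [-2, 0, 0, 3], [0, -1, 3, 0], [2, -5, 1, 0]]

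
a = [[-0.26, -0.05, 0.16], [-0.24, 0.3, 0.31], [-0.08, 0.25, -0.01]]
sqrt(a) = [[-0.01+0.50j, 0.03+0.07j, 0.01-0.17j], [(-0.21+0.18j), 0.53+0.11j, (0.28-0.22j)], [(-0.11+0.04j), 0.28-0.16j, 0.15+0.29j]]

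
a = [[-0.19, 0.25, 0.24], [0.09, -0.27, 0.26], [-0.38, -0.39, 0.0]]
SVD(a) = [[0.18,0.94,-0.3], [-0.38,-0.22,-0.90], [-0.91,0.28,0.31]] @ diag([0.5752640598598323, 0.3923745966108865, 0.3411941344279348]) @ [[0.48, 0.87, -0.10], [-0.77, 0.47, 0.43], [-0.42, 0.13, -0.90]]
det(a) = -0.08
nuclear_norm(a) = 1.31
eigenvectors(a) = [[0.04+0.49j, (0.04-0.49j), (0.74+0j)], [(-0.11+0.39j), -0.11-0.39j, (-0.67+0j)], [-0.77+0.00j, (-0.77-0j), (0.06+0j)]]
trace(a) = -0.46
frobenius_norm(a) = 0.78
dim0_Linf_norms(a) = [0.38, 0.39, 0.26]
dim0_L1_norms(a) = [0.66, 0.91, 0.5]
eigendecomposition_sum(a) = [[(-0+0.12j), (0.01+0.13j), (0.14-0.01j)], [(-0.04+0.09j), (-0.03+0.1j), (0.11+0.03j)], [(-0.18-0.02j), -0.20-0.00j, 0.00+0.22j]] + [[-0.00-0.12j, (0.01-0.13j), 0.14+0.01j], [(-0.04-0.09j), (-0.03-0.1j), 0.11-0.03j], [-0.18+0.02j, -0.20+0.00j, 0.00-0.22j]] + [[-0.18-0.00j,(0.23-0j),-0.04+0.00j], [(0.16+0j),(-0.21+0j),(0.04-0j)], [-0.01-0.00j,0.02-0.00j,-0.00+0.00j]]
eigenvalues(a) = [(-0.03+0.44j), (-0.03-0.44j), (-0.39+0j)]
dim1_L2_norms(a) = [0.4, 0.39, 0.54]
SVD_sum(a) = [[0.05, 0.09, -0.01], [-0.10, -0.19, 0.02], [-0.25, -0.46, 0.05]] + [[-0.28, 0.17, 0.16], [0.07, -0.04, -0.04], [-0.08, 0.05, 0.05]] + [[0.04, -0.01, 0.09], [0.13, -0.04, 0.28], [-0.04, 0.01, -0.1]]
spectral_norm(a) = 0.58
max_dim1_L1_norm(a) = 0.77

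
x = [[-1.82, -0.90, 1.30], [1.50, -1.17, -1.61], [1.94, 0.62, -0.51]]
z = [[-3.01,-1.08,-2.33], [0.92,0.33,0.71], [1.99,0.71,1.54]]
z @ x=[[-0.66, 2.53, -0.99], [0.20, -0.77, 0.3], [0.43, -1.67, 0.66]]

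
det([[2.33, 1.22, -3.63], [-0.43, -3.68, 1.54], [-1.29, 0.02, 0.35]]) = 11.951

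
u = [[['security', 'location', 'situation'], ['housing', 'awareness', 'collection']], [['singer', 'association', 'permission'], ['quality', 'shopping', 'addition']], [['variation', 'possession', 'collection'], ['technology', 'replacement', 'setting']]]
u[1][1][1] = 'shopping'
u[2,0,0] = 'variation'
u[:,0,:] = [['security', 'location', 'situation'], ['singer', 'association', 'permission'], ['variation', 'possession', 'collection']]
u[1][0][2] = 'permission'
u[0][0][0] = 'security'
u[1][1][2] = 'addition'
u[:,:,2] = [['situation', 'collection'], ['permission', 'addition'], ['collection', 'setting']]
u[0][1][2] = 'collection'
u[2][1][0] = 'technology'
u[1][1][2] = 'addition'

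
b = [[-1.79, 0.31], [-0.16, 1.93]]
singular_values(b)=[2.11, 1.62]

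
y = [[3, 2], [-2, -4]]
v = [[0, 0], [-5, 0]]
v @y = [[0, 0], [-15, -10]]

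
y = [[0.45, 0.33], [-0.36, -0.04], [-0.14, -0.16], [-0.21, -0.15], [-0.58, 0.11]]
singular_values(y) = [0.88, 0.36]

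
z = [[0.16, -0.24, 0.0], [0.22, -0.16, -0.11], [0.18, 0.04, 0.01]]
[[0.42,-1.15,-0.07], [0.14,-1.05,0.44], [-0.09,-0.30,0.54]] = z @ [[-0.14, -2.39, 2.66], [-1.84, 3.19, 2.06], [1.10, 0.09, -1.72]]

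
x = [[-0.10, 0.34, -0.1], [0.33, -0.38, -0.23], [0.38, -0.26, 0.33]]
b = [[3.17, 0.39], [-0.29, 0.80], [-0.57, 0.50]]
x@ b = [[-0.36, 0.18], [1.29, -0.29], [1.09, 0.11]]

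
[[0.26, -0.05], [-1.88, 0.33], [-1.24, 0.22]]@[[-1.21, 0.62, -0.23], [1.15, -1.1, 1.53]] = [[-0.37, 0.22, -0.14], [2.65, -1.53, 0.94], [1.75, -1.01, 0.62]]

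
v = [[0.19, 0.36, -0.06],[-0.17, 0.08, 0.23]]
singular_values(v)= [0.42, 0.29]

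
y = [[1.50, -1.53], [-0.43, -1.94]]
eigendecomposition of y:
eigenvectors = [[0.99,0.39], [-0.12,0.92]]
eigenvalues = [1.68, -2.12]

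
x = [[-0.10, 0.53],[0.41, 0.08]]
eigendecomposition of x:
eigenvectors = [[-0.81, -0.68], [0.59, -0.73]]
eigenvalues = [-0.48, 0.46]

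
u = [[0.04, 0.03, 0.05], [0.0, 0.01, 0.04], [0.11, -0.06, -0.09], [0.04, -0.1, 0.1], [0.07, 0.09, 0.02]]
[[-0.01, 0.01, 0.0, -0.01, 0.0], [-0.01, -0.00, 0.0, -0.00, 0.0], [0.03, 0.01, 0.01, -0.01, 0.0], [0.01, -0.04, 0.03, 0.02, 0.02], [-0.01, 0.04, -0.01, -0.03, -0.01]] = u @ [[0.04, 0.18, 0.08, -0.14, 0.0], [-0.17, 0.34, -0.2, -0.23, -0.13], [-0.12, -0.14, 0.10, 0.04, 0.08]]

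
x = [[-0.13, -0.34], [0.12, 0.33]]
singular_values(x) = [0.51, 0.0]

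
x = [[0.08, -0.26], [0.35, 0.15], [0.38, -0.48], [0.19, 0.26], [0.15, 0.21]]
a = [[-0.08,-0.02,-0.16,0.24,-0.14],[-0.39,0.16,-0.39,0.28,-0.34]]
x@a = [[0.1,-0.04,0.09,-0.05,0.08], [-0.09,0.02,-0.11,0.13,-0.1], [0.16,-0.08,0.13,-0.04,0.11], [-0.12,0.04,-0.13,0.12,-0.12], [-0.09,0.03,-0.11,0.09,-0.09]]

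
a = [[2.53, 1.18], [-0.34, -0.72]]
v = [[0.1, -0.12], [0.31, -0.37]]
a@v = [[0.62, -0.74],[-0.26, 0.31]]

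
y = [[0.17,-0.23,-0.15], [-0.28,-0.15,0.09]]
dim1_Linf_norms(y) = [0.23, 0.28]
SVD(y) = [[-0.68, 0.74], [0.74, 0.68]] @ diag([0.36517612822526224, 0.28274793610989785]) @ [[-0.88, 0.12, 0.46], [-0.23, -0.96, -0.18]]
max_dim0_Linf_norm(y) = 0.28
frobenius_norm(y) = 0.46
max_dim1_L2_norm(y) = 0.33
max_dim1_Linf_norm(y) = 0.28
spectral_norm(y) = 0.37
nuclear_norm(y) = 0.65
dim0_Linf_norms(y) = [0.28, 0.23, 0.15]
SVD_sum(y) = [[0.22, -0.03, -0.11], [-0.24, 0.03, 0.12]] + [[-0.05, -0.20, -0.04], [-0.04, -0.18, -0.03]]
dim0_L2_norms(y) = [0.33, 0.27, 0.17]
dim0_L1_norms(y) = [0.45, 0.38, 0.24]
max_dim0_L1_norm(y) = 0.45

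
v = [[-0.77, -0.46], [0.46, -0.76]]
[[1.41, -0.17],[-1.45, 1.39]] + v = [[0.64, -0.63],[-0.99, 0.63]]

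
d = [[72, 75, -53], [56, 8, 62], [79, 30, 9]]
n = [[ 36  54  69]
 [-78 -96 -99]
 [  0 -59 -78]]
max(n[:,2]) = 69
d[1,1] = 8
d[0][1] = 75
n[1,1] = -96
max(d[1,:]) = 62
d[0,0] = 72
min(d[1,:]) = 8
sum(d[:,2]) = 18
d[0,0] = 72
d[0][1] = 75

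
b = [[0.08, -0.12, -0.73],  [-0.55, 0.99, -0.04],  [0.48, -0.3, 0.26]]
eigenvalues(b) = [(0.92+0j), (0.21+0.46j), (0.21-0.46j)]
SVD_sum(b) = [[0.05, -0.07, 0.01], [-0.64, 0.93, -0.09], [0.30, -0.44, 0.04]] + [[-0.03,  -0.09,  -0.73], [0.00,  0.01,  0.06], [0.01,  0.03,  0.24]] + [[0.06, 0.04, -0.01], [0.08, 0.06, -0.01], [0.17, 0.11, -0.02]]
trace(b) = 1.33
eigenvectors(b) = [[-0.15+0.00j, (-0.73+0j), -0.73-0.00j], [-0.94+0.00j, -0.39-0.20j, (-0.39+0.2j)], [0.32+0.00j, (0.19+0.49j), 0.19-0.49j]]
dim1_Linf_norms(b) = [0.73, 0.99, 0.48]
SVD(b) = [[0.07, -0.95, -0.31], [-0.9, 0.07, -0.43], [0.43, 0.31, -0.85]] @ diag([1.2518468474172197, 0.775963885003633, 0.23803260235026205]) @ [[0.56, -0.82, 0.08], [0.04, 0.12, 0.99], [-0.82, -0.56, 0.1]]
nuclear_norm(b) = 2.27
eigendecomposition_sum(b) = [[-0.08+0.00j,(0.18+0j),(0.07-0j)], [-0.49+0.00j,(1.16+0j),(0.47-0j)], [(0.17+0j),-0.40+0.00j,(-0.16+0j)]] + [[0.08+0.26j,(-0.15+0.01j),-0.40+0.16j], [-0.03+0.16j,(-0.08-0.03j),(-0.26-0.03j)], [(0.16-0.12j),0.05+0.10j,0.21+0.23j]] + [[(0.08-0.26j), -0.15-0.01j, -0.40-0.16j], [-0.03-0.16j, (-0.08+0.03j), -0.26+0.03j], [0.16+0.12j, 0.05-0.10j, (0.21-0.23j)]]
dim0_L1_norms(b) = [1.11, 1.41, 1.03]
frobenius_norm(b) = 1.49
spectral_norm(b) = 1.25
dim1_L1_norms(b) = [0.93, 1.58, 1.04]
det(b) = 0.23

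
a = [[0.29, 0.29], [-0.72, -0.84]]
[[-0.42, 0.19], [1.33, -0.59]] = a@[[1.02, -0.46],[-2.46, 1.1]]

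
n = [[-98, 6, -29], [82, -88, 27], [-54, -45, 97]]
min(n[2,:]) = -54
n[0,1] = 6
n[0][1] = 6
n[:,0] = [-98, 82, -54]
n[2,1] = -45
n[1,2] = 27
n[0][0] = -98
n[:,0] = [-98, 82, -54]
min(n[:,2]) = -29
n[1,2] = 27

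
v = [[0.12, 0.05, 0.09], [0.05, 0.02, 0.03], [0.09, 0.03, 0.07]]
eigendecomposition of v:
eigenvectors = [[-0.77, -0.59, -0.25], [-0.30, 0.67, -0.68], [-0.57, 0.45, 0.69]]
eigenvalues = [0.21, -0.0, 0.01]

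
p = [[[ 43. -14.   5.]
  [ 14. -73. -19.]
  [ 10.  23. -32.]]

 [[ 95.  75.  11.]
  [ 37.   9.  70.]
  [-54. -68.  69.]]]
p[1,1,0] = 37.0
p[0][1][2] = -19.0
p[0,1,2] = -19.0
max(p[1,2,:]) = 69.0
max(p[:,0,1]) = 75.0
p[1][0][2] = 11.0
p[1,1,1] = 9.0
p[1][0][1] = 75.0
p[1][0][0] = 95.0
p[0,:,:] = [[43.0, -14.0, 5.0], [14.0, -73.0, -19.0], [10.0, 23.0, -32.0]]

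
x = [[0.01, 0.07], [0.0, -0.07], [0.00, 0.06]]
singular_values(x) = [0.12, 0.01]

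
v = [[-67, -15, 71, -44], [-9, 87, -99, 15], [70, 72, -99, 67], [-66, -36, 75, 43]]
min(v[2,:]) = -99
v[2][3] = 67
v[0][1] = -15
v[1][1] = 87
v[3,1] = -36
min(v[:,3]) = -44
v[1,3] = 15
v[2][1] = 72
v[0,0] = -67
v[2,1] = 72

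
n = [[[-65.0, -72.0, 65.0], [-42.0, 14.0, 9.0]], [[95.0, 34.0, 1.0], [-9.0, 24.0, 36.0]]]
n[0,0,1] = -72.0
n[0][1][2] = 9.0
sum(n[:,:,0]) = -21.0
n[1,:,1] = [34.0, 24.0]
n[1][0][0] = 95.0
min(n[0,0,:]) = -72.0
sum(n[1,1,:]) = 51.0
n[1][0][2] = 1.0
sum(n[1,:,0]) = 86.0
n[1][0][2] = 1.0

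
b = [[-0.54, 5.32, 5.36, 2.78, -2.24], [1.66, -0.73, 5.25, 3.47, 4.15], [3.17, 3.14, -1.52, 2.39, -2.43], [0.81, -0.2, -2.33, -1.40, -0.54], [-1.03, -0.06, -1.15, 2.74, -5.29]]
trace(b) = -9.48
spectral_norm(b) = 9.87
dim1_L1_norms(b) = [16.24, 15.26, 12.65, 5.28, 10.27]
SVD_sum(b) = [[0.62,3.27,5.68,3.78,0.15], [0.45,2.39,4.16,2.77,0.11], [0.13,0.69,1.21,0.80,0.03], [-0.2,-1.06,-1.85,-1.23,-0.05], [0.02,0.12,0.22,0.14,0.01]] + [[-0.04, 1.1, -0.9, 0.5, -2.32], [0.07, -1.94, 1.58, -0.88, 4.09], [-0.06, 1.66, -1.35, 0.75, -3.49], [-0.01, 0.34, -0.28, 0.16, -0.73], [-0.08, 2.11, -1.72, 0.96, -4.44]] + [[-1.22, -0.2, 0.53, -0.4, -0.37],  [1.18, 0.19, -0.51, 0.38, 0.35],  [3.12, 0.52, -1.34, 1.02, 0.93],  [0.82, 0.14, -0.35, 0.27, 0.25],  [-0.87, -0.14, 0.38, -0.29, -0.26]] + [[0.07, 1.18, 0.02, -1.08, 0.32],[-0.08, -1.35, -0.03, 1.23, -0.36],[0.01, 0.25, 0.0, -0.22, 0.07],[0.03, 0.49, 0.01, -0.45, 0.13],[-0.13, -2.13, -0.04, 1.95, -0.57]] + [[0.03, -0.02, 0.03, -0.03, -0.03], [0.04, -0.03, 0.04, -0.04, -0.04], [-0.04, 0.03, -0.03, 0.04, 0.03], [0.17, -0.11, 0.15, -0.15, -0.14], [0.03, -0.02, 0.02, -0.02, -0.02]]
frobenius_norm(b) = 14.50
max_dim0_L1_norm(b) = 15.61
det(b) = 530.06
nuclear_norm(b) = 27.40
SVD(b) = [[0.77,0.31,0.33,-0.42,0.18], [0.56,-0.55,-0.31,0.48,0.23], [0.16,0.47,-0.83,-0.09,-0.22], [-0.25,0.1,-0.22,-0.17,0.92], [0.03,0.60,0.23,0.75,0.14]] @ diag([9.869045990158346, 8.806284424854844, 4.452605151009751, 3.9215802400085598, 0.34928736460718945]) @ [[0.08, 0.43, 0.75, 0.50, 0.02], [-0.01, 0.4, -0.32, 0.18, -0.84], [-0.84, -0.14, 0.36, -0.28, -0.25], [-0.04, -0.72, -0.01, 0.66, -0.19], [0.53, -0.34, 0.45, -0.45, -0.44]]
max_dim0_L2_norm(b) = 8.08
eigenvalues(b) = [(6.26+0j), (-6.73+0j), (-4.18+1.31j), (-4.18-1.31j), (-0.66+0j)]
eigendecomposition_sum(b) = [[2.64-0.00j, 3.28+0.00j, (3.04+0j), 3.34+0.00j, (-0.13-0j)], [(1.53-0j), (1.9+0j), 1.77+0.00j, (1.94+0j), (-0.08-0j)], [1.76-0.00j, (2.19+0j), (2.03+0j), (2.23+0j), (-0.09-0j)], [-0.26+0.00j, -0.33-0.00j, (-0.3+0j), (-0.33-0j), (0.01+0j)], [(-0.48+0j), -0.60-0.00j, (-0.55+0j), -0.61-0.00j, 0.02+0.00j]] + [[-1.53-0.00j, 1.21-0.00j, (0.34-0j), (2.18+0j), (-4.51+0j)], [(2.35+0j), -1.86+0.00j, (-0.51+0j), (-3.34-0j), 6.92-0.00j], [-0.99-0.00j, 0.78-0.00j, (0.22-0j), 1.41+0.00j, -2.91+0.00j], [(-0.25-0j), (0.19-0j), 0.05-0.00j, (0.35+0j), -0.72+0.00j], [-1.33-0.00j, 1.05-0.00j, (0.29-0j), 1.88+0.00j, (-3.9+0j)]] + [[-0.89+1.34j, (0.36-0.14j), (1.09-1.97j), (-1.68+0.08j), 1.17-0.35j], [-1.05-3.98j, -0.34+0.93j, 1.91+5.42j, (2.71-3.34j), (-1.32+2.82j)], [(1.14+1.9j), 0.04-0.53j, (-1.8-2.51j), (-0.9+2.13j), 0.26-1.65j], [(0.71+1.08j), 0.01-0.31j, (-1.12-1.42j), (-0.47+1.27j), 0.11-0.97j], [0.45-0.86j, (-0.21+0.11j), (-0.53+1.25j), (1.01-0.15j), (-0.68+0.28j)]] + [[(-0.89-1.34j), (0.36+0.14j), (1.09+1.97j), -1.68-0.08j, (1.17+0.35j)], [-1.05+3.98j, (-0.34-0.93j), (1.91-5.42j), (2.71+3.34j), -1.32-2.82j], [1.14-1.90j, 0.04+0.53j, -1.80+2.51j, (-0.9-2.13j), 0.26+1.65j], [(0.71-1.08j), (0.01+0.31j), -1.12+1.42j, (-0.47-1.27j), 0.11+0.97j], [0.45+0.86j, -0.21-0.11j, (-0.53-1.25j), (1.01+0.15j), -0.68-0.28j]] + [[(0.14-0j), 0.11+0.00j, (-0.2+0j), (0.62-0j), (0.06+0j)], [-0.13+0.00j, -0.09-0.00j, (0.18-0j), -0.54+0.00j, (-0.05-0j)], [0.13-0.00j, (0.09+0j), (-0.18+0j), 0.54-0.00j, 0.05+0.00j], [-0.11+0.00j, -0.08-0.00j, 0.15-0.00j, (-0.48+0j), (-0.05-0j)], [-0.13+0.00j, (-0.1-0j), 0.18-0.00j, -0.55+0.00j, (-0.05-0j)]]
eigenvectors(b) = [[-0.74+0.00j, (-0.47+0j), (0.21+0.23j), 0.21-0.23j, 0.51+0.00j],  [-0.43+0.00j, 0.72+0.00j, -0.79+0.00j, (-0.79-0j), (-0.44+0j)],  [-0.49+0.00j, -0.30+0.00j, (0.41-0.12j), (0.41+0.12j), 0.44+0.00j],  [0.07+0.00j, -0.08+0.00j, 0.24-0.08j, (0.24+0.08j), (-0.39+0j)],  [(0.13+0j), -0.41+0.00j, (-0.14-0.13j), -0.14+0.13j, (-0.45+0j)]]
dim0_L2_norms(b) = [3.85, 6.22, 8.08, 5.91, 7.51]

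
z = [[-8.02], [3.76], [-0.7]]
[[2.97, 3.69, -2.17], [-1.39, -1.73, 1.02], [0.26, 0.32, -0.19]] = z @ [[-0.37, -0.46, 0.27]]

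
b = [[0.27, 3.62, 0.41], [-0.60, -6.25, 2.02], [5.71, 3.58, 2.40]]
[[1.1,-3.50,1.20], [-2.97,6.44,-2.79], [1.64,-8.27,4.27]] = b @ [[0.24, -0.92, 0.65], [0.33, -0.91, 0.31], [-0.38, 0.10, -0.23]]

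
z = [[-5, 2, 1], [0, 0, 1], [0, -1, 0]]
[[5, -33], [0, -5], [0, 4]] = z@[[-1, 4], [0, -4], [0, -5]]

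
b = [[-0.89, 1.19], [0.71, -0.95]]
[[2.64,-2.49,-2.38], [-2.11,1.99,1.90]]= b @ [[2.89, 1.41, -1.22],[4.38, -1.04, -2.91]]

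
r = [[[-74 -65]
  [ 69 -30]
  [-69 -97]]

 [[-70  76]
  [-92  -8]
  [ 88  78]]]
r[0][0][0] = -74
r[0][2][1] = -97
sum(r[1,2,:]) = 166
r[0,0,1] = -65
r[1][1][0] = -92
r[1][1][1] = -8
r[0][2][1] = -97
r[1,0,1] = 76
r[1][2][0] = 88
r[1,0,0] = -70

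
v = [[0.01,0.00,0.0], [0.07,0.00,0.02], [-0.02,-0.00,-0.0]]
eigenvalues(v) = [0.0, -0.0, 0.01]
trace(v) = 0.01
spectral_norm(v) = 0.08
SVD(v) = [[-0.13, 0.43, 0.89], [-0.96, -0.28, 0.00], [0.25, -0.86, 0.45]] @ diag([0.07592963687769673, 0.005889842410550508, 0.0]) @ [[-0.97, 0.00, -0.25],[0.25, 0.00, -0.97],[0.00, 1.00, 0.0]]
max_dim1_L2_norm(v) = 0.07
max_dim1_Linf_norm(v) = 0.07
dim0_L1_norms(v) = [0.1, 0.0, 0.02]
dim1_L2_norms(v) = [0.01, 0.07, 0.02]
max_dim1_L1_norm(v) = 0.09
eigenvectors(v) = [[0.0, 0.00, 0.27], [1.00, -1.0, 0.80], [0.00, 0.0, -0.53]]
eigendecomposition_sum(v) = [[0.0, 0.00, 0.0], [0.0, 0.0, 0.0], [0.00, 0.0, 0.0]] + [[-0.0, -0.00, -0.00], [0.00, -0.0, 0.0], [-0.00, -0.0, -0.00]] + [[0.01,0.0,0.00], [0.03,0.00,0.0], [-0.02,0.00,0.00]]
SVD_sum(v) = [[0.01,0.00,0.0], [0.07,0.0,0.02], [-0.02,0.0,-0.0]] + [[0.00, 0.00, -0.0], [-0.0, 0.0, 0.00], [-0.00, 0.00, 0.00]] + [[0.0,0.0,0.00], [0.0,0.0,0.0], [0.00,0.0,0.00]]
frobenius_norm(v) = 0.08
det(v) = 0.00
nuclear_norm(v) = 0.08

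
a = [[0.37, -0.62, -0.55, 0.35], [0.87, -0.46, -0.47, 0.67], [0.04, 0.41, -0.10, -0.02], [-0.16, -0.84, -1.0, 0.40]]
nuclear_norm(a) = 3.29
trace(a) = 0.21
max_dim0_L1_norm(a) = 2.33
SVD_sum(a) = [[0.29, -0.58, -0.59, 0.41],[0.33, -0.66, -0.68, 0.47],[-0.05, 0.11, 0.11, -0.08],[0.37, -0.74, -0.75, 0.52]] + [[0.05,0.02,0.02,0.01], [0.55,0.18,0.21,0.17], [0.10,0.03,0.04,0.03], [-0.52,-0.17,-0.2,-0.16]] + [[0.0,-0.05,0.04,-0.01], [-0.00,0.02,-0.01,0.00], [-0.01,0.27,-0.24,0.05], [-0.0,0.06,-0.06,0.01]] + [[0.03,-0.01,-0.02,-0.07], [-0.01,0.00,0.01,0.03], [0.01,-0.00,-0.01,-0.02], [-0.01,0.0,0.01,0.02]]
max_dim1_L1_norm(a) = 2.47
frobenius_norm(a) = 2.16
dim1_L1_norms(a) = [1.89, 2.47, 0.57, 2.4]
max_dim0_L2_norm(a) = 1.24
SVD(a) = [[-0.5, -0.06, -0.18, 0.84], [-0.57, -0.72, 0.06, -0.38], [0.09, -0.13, 0.96, 0.25], [-0.64, 0.68, 0.23, -0.28]] @ diag([1.927374097241109, 0.886464635554799, 0.38355982329910016, 0.09050635969631243]) @ [[-0.30, 0.60, 0.61, -0.42],[-0.86, -0.28, -0.33, -0.26],[-0.03, 0.74, -0.66, 0.13],[0.41, -0.1, -0.3, -0.86]]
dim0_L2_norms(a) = [0.96, 1.21, 1.24, 0.86]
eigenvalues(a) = [(0.21+1.1j), (0.21-1.1j), (0.14+0j), (-0.35+0j)]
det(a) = -0.06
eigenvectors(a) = [[-0.32-0.26j, (-0.32+0.26j), -0.46+0.00j, (-0.04+0j)], [(-0.64+0j), (-0.64-0j), 0.17+0.00j, -0.42+0.00j], [(-0.06+0.23j), (-0.06-0.23j), (0.15+0j), (0.75+0j)], [(-0.26-0.55j), -0.26+0.55j, (0.86+0j), 0.51+0.00j]]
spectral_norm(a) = 1.93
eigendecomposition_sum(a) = [[0.14+0.25j,(-0.29+0.15j),-0.29+0.04j,0.19+0.10j], [0.41+0.16j,-0.20+0.46j,-0.31+0.32j,0.32-0.07j], [0.10-0.13j,0.14+0.12j,(0.08+0.14j),(0.01-0.12j)], [(0.03+0.42j),-0.48+0.02j,-0.40-0.13j,(0.19+0.24j)]] + [[(0.14-0.25j), (-0.29-0.15j), -0.29-0.04j, (0.19-0.1j)], [(0.41-0.16j), -0.20-0.46j, -0.31-0.32j, 0.32+0.07j], [(0.1+0.13j), 0.14-0.12j, 0.08-0.14j, (0.01+0.12j)], [0.03-0.42j, -0.48-0.02j, (-0.4+0.13j), (0.19-0.24j)]] + [[(0.07-0j), -0.03+0.00j, (0.01+0j), (-0.03+0j)], [(-0.03+0j), 0.01-0.00j, -0.00-0.00j, (0.01-0j)], [-0.02+0.00j, (0.01-0j), -0.00-0.00j, (0.01-0j)], [-0.14+0.00j, (0.05-0j), -0.02-0.00j, 0.06-0.00j]] + [[0.01-0.00j, (-0.01+0j), (0.02-0j), 0.00+0.00j], [(0.07-0j), -0.06+0.00j, 0.15-0.00j, 0.03+0.00j], [(-0.13+0j), 0.11-0.00j, (-0.26+0j), -0.05-0.00j], [(-0.09+0j), (0.08-0j), -0.18+0.00j, -0.03-0.00j]]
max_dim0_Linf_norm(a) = 1.0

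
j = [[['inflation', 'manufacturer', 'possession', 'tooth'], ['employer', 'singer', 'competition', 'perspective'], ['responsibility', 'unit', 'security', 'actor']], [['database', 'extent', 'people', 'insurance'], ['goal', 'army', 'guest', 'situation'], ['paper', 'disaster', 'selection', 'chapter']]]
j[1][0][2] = 'people'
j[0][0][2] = 'possession'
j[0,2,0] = 'responsibility'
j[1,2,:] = ['paper', 'disaster', 'selection', 'chapter']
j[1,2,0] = 'paper'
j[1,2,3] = 'chapter'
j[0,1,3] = 'perspective'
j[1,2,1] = 'disaster'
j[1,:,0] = ['database', 'goal', 'paper']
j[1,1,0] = 'goal'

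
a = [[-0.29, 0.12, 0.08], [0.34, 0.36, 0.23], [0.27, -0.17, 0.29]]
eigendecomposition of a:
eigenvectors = [[0.86+0.00j,  -0.13-0.03j,  -0.13+0.03j], [(-0.27+0j),  (-0.81+0j),  (-0.81-0j)], [-0.43+0.00j,  0.19-0.54j,  (0.19+0.54j)]]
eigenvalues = [(-0.37+0j), (0.36+0.16j), (0.36-0.16j)]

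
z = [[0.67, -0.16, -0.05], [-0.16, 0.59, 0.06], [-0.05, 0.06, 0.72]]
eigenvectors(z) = [[0.60, 0.65, 0.46], [0.80, -0.54, -0.27], [-0.07, -0.53, 0.84]]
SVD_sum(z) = [[0.36,-0.3,-0.29],  [-0.30,0.25,0.24],  [-0.29,0.24,0.24]] + [[0.14, -0.08, 0.26], [-0.08, 0.05, -0.16], [0.26, -0.16, 0.48]] + [[0.17, 0.22, -0.02], [0.22, 0.29, -0.03], [-0.02, -0.03, 0.00]]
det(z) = 0.26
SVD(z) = [[-0.65,0.46,0.60], [0.54,-0.27,0.80], [0.53,0.84,-0.07]] @ diag([0.8426969395907047, 0.6733719732811685, 0.46393108712812675]) @ [[-0.65, 0.54, 0.53], [0.46, -0.27, 0.84], [0.60, 0.80, -0.07]]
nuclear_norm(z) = 1.98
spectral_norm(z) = 0.84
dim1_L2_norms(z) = [0.69, 0.61, 0.72]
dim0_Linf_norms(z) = [0.67, 0.59, 0.72]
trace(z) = 1.98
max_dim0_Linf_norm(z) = 0.72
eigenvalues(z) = [0.46, 0.84, 0.67]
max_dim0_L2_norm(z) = 0.72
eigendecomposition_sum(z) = [[0.17, 0.22, -0.02], [0.22, 0.29, -0.03], [-0.02, -0.03, 0.00]] + [[0.36,-0.30,-0.29], [-0.30,0.25,0.24], [-0.29,0.24,0.24]] + [[0.14, -0.08, 0.26],[-0.08, 0.05, -0.16],[0.26, -0.16, 0.48]]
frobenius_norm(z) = 1.17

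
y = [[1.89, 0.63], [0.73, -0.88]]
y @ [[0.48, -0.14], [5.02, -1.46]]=[[4.07,-1.18], [-4.07,1.18]]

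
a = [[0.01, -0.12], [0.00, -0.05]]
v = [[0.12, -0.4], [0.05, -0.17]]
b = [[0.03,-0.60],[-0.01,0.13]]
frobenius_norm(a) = 0.13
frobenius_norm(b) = 0.61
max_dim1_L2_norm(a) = 0.12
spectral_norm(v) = 0.45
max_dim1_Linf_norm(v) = 0.4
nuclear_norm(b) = 0.62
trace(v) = -0.05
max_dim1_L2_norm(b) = 0.6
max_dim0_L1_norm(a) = 0.17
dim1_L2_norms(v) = [0.42, 0.18]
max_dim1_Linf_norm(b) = 0.6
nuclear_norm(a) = 0.13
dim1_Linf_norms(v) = [0.4, 0.17]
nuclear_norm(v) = 0.45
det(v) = -0.00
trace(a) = -0.04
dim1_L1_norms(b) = [0.63, 0.14]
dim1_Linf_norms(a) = [0.12, 0.05]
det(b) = -0.00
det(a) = -0.00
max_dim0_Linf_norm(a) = 0.12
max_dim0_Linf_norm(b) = 0.6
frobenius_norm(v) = 0.45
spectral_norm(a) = 0.13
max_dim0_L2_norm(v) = 0.43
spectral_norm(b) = 0.61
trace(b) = 0.16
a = v @ b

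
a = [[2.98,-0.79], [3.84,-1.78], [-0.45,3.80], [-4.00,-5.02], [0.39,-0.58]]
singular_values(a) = [7.14, 5.72]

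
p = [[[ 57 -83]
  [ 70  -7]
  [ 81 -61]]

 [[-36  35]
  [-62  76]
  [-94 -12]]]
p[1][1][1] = 76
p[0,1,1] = -7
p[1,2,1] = -12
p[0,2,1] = -61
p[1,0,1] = 35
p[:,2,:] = [[81, -61], [-94, -12]]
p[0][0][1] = -83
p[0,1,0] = 70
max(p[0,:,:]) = 81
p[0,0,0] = 57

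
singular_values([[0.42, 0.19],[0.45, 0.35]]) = [0.73, 0.08]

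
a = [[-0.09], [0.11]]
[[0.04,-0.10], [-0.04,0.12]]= a @ [[-0.39,1.09]]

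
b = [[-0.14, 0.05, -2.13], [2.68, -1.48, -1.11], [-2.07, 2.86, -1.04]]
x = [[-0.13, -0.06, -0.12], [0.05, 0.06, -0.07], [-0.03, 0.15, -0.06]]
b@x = [[0.08, -0.31, 0.14], [-0.39, -0.42, -0.15], [0.44, 0.14, 0.11]]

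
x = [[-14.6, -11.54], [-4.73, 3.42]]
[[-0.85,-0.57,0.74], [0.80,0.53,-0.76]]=x@[[-0.06, -0.04, 0.06], [0.15, 0.10, -0.14]]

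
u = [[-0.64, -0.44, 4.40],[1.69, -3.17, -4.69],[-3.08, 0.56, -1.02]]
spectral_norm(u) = 7.01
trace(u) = -4.83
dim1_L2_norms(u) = [4.47, 5.91, 3.29]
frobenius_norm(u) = 8.11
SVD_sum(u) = [[-1.01, 1.35, 3.64], [1.45, -1.93, -5.22], [-0.01, 0.01, 0.04]] + [[1.11, -0.56, 0.51], [0.75, -0.38, 0.35], [-2.61, 1.32, -1.21]] + [[-0.73, -1.23, 0.25], [-0.52, -0.86, 0.17], [-0.46, -0.77, 0.16]]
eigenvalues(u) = [(-0.97+4.03j), (-0.97-4.03j), (-2.88+0j)]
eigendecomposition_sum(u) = [[(-0.17+1.87j), 0.02-0.35j, (2.44+0.23j)], [1.66-0.81j, -0.30+0.16j, -1.05-2.18j], [-1.54-0.38j, (0.29+0.06j), -0.50+2.00j]] + [[(-0.17-1.87j), (0.02+0.35j), 2.44-0.23j], [(1.66+0.81j), (-0.3-0.16j), (-1.05+2.18j)], [-1.54+0.38j, (0.29-0.06j), (-0.5-2j)]] + [[-0.30-0.00j, (-0.48-0j), -0.48-0.00j], [(-1.63-0j), (-2.57-0j), -2.60-0.00j], [(-0.01-0j), -0.01-0.00j, (-0.01-0j)]]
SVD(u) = [[-0.57, 0.38, -0.73], [0.82, 0.26, -0.51], [-0.01, -0.89, -0.46]] @ diag([7.006086421473811, 3.556221552490286, 1.9931736814547523]) @ [[0.25, -0.34, -0.91], [0.82, -0.42, 0.38], [0.51, 0.85, -0.17]]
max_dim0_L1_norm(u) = 10.11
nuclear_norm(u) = 12.56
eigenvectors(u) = [[(-0.61+0j), -0.61-0.00j, 0.18+0.00j], [0.31+0.52j, 0.31-0.52j, 0.98+0.00j], [0.08-0.51j, 0.08+0.51j, (0.01+0j)]]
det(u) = -49.66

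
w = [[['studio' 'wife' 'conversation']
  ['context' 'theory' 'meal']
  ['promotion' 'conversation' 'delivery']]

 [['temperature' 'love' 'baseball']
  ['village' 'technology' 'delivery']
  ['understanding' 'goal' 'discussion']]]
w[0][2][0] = 'promotion'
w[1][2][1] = 'goal'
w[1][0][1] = 'love'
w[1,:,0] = ['temperature', 'village', 'understanding']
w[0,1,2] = 'meal'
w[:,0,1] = ['wife', 'love']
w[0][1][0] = 'context'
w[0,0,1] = 'wife'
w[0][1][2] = 'meal'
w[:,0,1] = ['wife', 'love']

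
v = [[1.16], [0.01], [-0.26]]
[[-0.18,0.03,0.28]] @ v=[[-0.28]]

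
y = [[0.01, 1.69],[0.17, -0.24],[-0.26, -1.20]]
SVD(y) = [[0.81,-0.37], [-0.11,0.67], [-0.58,-0.64]] @ diag([2.091197917836456, 0.2778331665522891]) @ [[0.07, 1.0], [1.0, -0.07]]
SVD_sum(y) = [[0.11, 1.68], [-0.02, -0.23], [-0.08, -1.21]] + [[-0.1,0.01], [0.19,-0.01], [-0.18,0.01]]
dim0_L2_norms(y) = [0.31, 2.09]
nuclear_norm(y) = 2.37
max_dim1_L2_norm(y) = 1.69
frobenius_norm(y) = 2.11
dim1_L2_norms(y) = [1.69, 0.29, 1.23]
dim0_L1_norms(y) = [0.44, 3.13]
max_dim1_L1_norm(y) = 1.7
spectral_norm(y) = 2.09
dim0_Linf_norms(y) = [0.26, 1.69]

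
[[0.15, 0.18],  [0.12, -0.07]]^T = [[0.15, 0.12], [0.18, -0.07]]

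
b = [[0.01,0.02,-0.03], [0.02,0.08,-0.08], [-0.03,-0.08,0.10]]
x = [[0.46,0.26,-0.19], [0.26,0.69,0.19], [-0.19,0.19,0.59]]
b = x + [[-0.45,-0.24,0.16],[-0.24,-0.61,-0.27],[0.16,-0.27,-0.49]]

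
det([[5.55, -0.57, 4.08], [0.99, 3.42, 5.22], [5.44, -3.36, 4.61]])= 81.781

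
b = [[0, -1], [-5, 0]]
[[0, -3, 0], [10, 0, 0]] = b@[[-2, 0, 0], [0, 3, 0]]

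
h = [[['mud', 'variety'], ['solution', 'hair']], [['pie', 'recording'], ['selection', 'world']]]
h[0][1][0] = 'solution'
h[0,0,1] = 'variety'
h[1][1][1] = 'world'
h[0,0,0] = 'mud'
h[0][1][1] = 'hair'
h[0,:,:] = [['mud', 'variety'], ['solution', 'hair']]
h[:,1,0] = ['solution', 'selection']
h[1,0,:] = ['pie', 'recording']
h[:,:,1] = [['variety', 'hair'], ['recording', 'world']]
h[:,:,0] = [['mud', 'solution'], ['pie', 'selection']]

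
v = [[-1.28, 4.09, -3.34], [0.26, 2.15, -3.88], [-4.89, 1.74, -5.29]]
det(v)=52.516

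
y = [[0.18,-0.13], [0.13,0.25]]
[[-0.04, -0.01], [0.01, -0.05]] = y @ [[-0.14, -0.13], [0.13, -0.14]]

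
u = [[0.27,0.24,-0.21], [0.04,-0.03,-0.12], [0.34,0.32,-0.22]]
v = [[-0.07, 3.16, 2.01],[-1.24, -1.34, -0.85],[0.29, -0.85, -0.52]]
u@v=[[-0.38, 0.71, 0.45], [-0.0, 0.27, 0.17], [-0.48, 0.83, 0.53]]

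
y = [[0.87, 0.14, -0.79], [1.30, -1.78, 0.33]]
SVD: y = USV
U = [[0.17,0.99], [0.99,-0.17]]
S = [2.25, 1.14]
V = [[0.63, -0.77, 0.09],[0.56, 0.38, -0.73]]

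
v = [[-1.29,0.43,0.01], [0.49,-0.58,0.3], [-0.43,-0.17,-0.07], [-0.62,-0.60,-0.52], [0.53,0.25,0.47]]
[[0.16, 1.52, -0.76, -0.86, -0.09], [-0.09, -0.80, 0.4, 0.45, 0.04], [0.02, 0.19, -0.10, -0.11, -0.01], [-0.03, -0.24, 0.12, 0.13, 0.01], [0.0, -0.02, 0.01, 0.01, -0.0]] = v @ [[-0.09, -0.88, 0.44, 0.5, 0.05], [0.10, 0.89, -0.44, -0.50, -0.05], [0.05, 0.48, -0.24, -0.27, -0.03]]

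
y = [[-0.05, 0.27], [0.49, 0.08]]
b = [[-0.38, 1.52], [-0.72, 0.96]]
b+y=[[-0.43, 1.79], [-0.23, 1.04]]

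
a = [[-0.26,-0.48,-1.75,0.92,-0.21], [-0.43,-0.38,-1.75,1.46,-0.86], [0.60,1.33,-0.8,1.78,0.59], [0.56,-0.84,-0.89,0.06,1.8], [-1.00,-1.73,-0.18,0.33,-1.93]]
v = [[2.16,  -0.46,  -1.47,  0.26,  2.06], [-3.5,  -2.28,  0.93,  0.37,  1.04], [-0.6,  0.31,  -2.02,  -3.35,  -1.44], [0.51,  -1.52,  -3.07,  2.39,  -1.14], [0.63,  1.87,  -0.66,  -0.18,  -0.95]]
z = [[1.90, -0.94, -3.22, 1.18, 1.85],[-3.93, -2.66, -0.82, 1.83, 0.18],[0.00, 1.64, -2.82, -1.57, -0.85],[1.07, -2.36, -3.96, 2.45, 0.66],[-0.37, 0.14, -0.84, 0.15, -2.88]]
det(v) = 217.37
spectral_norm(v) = 5.20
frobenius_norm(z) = 9.90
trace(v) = -0.70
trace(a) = -3.31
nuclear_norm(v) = 17.43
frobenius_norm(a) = 5.45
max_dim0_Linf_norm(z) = 3.96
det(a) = 0.04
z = v + a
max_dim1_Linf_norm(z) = 3.96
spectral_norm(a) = 3.67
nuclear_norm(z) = 18.62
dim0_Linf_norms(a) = [1.0, 1.73, 1.75, 1.78, 1.93]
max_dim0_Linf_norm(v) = 3.5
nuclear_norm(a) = 9.80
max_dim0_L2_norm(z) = 5.95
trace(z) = -4.01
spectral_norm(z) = 7.00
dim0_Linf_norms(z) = [3.93, 2.66, 3.96, 2.45, 2.88]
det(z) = 21.51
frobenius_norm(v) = 8.54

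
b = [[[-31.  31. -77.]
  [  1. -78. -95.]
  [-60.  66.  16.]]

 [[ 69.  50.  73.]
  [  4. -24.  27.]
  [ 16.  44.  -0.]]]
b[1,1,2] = 27.0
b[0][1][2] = -95.0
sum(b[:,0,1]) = 81.0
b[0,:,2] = [-77.0, -95.0, 16.0]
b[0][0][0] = -31.0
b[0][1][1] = -78.0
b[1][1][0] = 4.0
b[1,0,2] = 73.0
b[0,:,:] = [[-31.0, 31.0, -77.0], [1.0, -78.0, -95.0], [-60.0, 66.0, 16.0]]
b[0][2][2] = 16.0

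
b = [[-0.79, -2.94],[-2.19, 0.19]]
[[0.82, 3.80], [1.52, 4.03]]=b @ [[-0.7, -1.91], [-0.09, -0.78]]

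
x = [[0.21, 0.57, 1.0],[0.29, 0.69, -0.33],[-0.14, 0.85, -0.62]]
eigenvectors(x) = [[(-0.78+0j),-0.79+0.00j,-0.79-0.00j], [-0.58+0.00j,(0.3+0.02j),(0.3-0.02j)], [(-0.24+0j),(0.26-0.48j),0.26+0.48j]]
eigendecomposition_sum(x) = [[(0.32-0j), (0.83+0j), (0.03+0j)], [0.24-0.00j, 0.61+0.00j, (0.02+0j)], [(0.1-0j), (0.26+0j), 0.01+0.00j]] + [[-0.06+0.23j, (-0.13-0.41j), 0.48+0.26j], [0.03-0.08j, 0.04+0.16j, (-0.18-0.11j)], [(-0.12-0.11j), (0.3+0.06j), -0.31+0.21j]] + [[-0.06-0.23j, -0.13+0.41j, 0.48-0.26j],  [(0.03+0.08j), 0.04-0.16j, (-0.18+0.11j)],  [-0.12+0.11j, 0.30-0.06j, -0.31-0.21j]]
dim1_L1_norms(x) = [1.78, 1.31, 1.61]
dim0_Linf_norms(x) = [0.29, 0.85, 1.0]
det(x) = 0.44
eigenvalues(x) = [(0.94+0j), (-0.33+0.6j), (-0.33-0.6j)]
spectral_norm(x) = 1.30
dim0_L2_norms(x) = [0.38, 1.23, 1.22]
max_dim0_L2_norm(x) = 1.23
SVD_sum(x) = [[-0.00, -0.18, 0.17],[0.01, 0.54, -0.49],[0.01, 0.77, -0.7]] + [[0.25,0.75,0.83],[0.06,0.18,0.20],[0.02,0.05,0.06]] + [[-0.04, 0.01, 0.01], [0.22, -0.04, -0.04], [-0.17, 0.03, 0.03]]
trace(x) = 0.28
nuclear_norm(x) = 2.77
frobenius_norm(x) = 1.78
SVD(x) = [[-0.19, -0.97, 0.15], [0.56, -0.24, -0.79], [0.80, -0.07, 0.59]] @ diag([1.301465951933563, 1.1781652794060777, 0.28759859241599806]) @ [[0.01, 0.74, -0.67], [-0.22, -0.65, -0.72], [-0.97, 0.16, 0.16]]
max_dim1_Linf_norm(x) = 1.0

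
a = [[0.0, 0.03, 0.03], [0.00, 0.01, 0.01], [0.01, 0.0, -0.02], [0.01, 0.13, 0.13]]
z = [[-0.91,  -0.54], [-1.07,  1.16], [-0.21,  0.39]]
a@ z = [[-0.04,0.05], [-0.01,0.02], [-0.00,-0.01], [-0.18,0.2]]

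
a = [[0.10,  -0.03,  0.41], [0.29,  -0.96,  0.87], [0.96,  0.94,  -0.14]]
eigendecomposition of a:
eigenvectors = [[-0.41, -0.6, -0.16], [-0.44, 0.52, -0.77], [-0.8, 0.6, 0.61]]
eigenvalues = [0.87, -0.29, -1.59]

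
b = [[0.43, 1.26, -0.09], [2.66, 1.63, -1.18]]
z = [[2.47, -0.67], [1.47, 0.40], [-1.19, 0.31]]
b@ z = [[3.02, 0.19], [10.37, -1.5]]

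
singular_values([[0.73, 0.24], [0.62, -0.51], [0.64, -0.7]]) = [1.31, 0.65]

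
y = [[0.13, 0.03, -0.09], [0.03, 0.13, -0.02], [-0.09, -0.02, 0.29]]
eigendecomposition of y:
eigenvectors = [[-0.42, -0.86, 0.3], [-0.15, 0.39, 0.91], [0.90, -0.33, 0.29]]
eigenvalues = [0.33, 0.08, 0.13]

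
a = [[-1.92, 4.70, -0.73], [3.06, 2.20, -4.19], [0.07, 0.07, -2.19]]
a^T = [[-1.92,3.06,0.07], [4.7,2.20,0.07], [-0.73,-4.19,-2.19]]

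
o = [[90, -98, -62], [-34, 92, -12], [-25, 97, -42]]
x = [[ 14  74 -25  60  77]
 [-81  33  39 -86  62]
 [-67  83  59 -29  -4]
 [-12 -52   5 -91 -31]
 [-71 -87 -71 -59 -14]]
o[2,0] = -25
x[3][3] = -91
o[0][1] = -98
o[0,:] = [90, -98, -62]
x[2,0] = -67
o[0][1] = -98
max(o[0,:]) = 90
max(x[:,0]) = 14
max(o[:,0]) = 90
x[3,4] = -31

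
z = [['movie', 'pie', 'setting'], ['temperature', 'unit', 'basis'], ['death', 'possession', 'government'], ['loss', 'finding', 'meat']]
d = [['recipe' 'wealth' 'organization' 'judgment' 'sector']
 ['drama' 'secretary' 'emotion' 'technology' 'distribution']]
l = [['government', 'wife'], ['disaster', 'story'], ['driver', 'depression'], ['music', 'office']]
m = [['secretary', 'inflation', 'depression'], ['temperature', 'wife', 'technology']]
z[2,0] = 'death'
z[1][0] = 'temperature'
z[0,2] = 'setting'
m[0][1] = 'inflation'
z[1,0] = 'temperature'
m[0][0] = 'secretary'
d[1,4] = 'distribution'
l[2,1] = 'depression'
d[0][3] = 'judgment'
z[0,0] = 'movie'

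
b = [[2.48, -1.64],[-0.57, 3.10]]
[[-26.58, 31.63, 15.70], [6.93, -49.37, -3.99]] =b@[[-10.52, 2.53, 6.24], [0.3, -15.46, -0.14]]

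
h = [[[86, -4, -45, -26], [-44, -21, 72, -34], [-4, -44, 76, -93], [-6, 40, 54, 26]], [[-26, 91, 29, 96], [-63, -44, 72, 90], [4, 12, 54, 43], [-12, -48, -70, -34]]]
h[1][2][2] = 54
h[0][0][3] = -26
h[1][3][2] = -70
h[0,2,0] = -4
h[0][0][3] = -26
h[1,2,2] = 54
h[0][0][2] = -45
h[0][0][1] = -4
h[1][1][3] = 90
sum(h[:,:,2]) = 242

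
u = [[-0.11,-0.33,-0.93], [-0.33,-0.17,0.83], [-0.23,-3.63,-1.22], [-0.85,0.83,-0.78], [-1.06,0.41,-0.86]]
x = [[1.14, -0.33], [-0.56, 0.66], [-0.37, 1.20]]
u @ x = [[0.4, -1.3], [-0.59, 0.99], [2.22, -3.78], [-1.15, -0.11], [-1.12, -0.41]]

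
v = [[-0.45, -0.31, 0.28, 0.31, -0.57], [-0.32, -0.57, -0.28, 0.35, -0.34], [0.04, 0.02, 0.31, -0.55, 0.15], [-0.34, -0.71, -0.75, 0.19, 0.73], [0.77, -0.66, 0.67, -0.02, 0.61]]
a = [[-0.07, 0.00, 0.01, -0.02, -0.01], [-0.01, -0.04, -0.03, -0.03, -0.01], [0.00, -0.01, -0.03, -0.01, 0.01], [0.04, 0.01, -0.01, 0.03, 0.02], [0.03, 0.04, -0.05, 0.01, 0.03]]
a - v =[[0.38, 0.31, -0.27, -0.33, 0.56], [0.31, 0.53, 0.25, -0.38, 0.33], [-0.04, -0.03, -0.34, 0.54, -0.14], [0.38, 0.72, 0.74, -0.16, -0.71], [-0.74, 0.7, -0.72, 0.03, -0.58]]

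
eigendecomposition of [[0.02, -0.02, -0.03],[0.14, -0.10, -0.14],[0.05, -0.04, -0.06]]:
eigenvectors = [[0.20, 0.71, -0.11], [0.9, -0.00, -0.86], [0.38, 0.71, 0.49]]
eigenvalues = [-0.13, -0.01, -0.0]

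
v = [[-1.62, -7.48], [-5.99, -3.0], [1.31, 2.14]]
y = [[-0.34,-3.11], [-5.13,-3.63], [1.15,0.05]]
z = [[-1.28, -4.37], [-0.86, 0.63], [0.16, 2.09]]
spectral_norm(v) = 9.53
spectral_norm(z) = 5.01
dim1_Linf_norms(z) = [4.37, 0.86, 2.09]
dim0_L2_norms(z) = [1.55, 4.88]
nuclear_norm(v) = 13.88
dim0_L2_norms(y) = [5.27, 4.78]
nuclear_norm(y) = 9.05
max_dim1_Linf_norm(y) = 5.13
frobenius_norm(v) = 10.48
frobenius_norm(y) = 7.11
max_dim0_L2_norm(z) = 4.88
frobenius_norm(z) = 5.12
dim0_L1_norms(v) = [8.92, 12.62]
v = z + y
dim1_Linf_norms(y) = [3.11, 5.13, 1.15]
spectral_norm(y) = 6.72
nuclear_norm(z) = 6.08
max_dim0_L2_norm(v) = 8.34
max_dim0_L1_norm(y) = 6.79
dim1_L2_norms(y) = [3.13, 6.28, 1.15]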